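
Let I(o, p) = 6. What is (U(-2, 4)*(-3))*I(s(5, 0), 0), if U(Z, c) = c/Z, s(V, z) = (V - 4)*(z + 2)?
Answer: 36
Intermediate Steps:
s(V, z) = (-4 + V)*(2 + z)
(U(-2, 4)*(-3))*I(s(5, 0), 0) = ((4/(-2))*(-3))*6 = ((4*(-½))*(-3))*6 = -2*(-3)*6 = 6*6 = 36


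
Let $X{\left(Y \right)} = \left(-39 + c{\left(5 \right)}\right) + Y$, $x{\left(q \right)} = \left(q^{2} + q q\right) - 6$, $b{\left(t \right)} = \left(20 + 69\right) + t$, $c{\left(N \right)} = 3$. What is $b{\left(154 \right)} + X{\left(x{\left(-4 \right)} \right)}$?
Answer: $233$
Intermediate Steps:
$b{\left(t \right)} = 89 + t$
$x{\left(q \right)} = -6 + 2 q^{2}$ ($x{\left(q \right)} = \left(q^{2} + q^{2}\right) - 6 = 2 q^{2} - 6 = -6 + 2 q^{2}$)
$X{\left(Y \right)} = -36 + Y$ ($X{\left(Y \right)} = \left(-39 + 3\right) + Y = -36 + Y$)
$b{\left(154 \right)} + X{\left(x{\left(-4 \right)} \right)} = \left(89 + 154\right) - \left(42 - 32\right) = 243 + \left(-36 + \left(-6 + 2 \cdot 16\right)\right) = 243 + \left(-36 + \left(-6 + 32\right)\right) = 243 + \left(-36 + 26\right) = 243 - 10 = 233$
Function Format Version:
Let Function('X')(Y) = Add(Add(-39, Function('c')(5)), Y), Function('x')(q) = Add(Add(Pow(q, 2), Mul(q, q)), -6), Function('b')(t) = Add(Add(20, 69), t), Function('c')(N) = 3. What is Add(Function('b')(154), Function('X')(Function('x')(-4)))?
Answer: 233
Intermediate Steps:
Function('b')(t) = Add(89, t)
Function('x')(q) = Add(-6, Mul(2, Pow(q, 2))) (Function('x')(q) = Add(Add(Pow(q, 2), Pow(q, 2)), -6) = Add(Mul(2, Pow(q, 2)), -6) = Add(-6, Mul(2, Pow(q, 2))))
Function('X')(Y) = Add(-36, Y) (Function('X')(Y) = Add(Add(-39, 3), Y) = Add(-36, Y))
Add(Function('b')(154), Function('X')(Function('x')(-4))) = Add(Add(89, 154), Add(-36, Add(-6, Mul(2, Pow(-4, 2))))) = Add(243, Add(-36, Add(-6, Mul(2, 16)))) = Add(243, Add(-36, Add(-6, 32))) = Add(243, Add(-36, 26)) = Add(243, -10) = 233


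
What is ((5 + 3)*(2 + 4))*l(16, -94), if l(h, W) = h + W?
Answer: -3744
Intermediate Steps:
l(h, W) = W + h
((5 + 3)*(2 + 4))*l(16, -94) = ((5 + 3)*(2 + 4))*(-94 + 16) = (8*6)*(-78) = 48*(-78) = -3744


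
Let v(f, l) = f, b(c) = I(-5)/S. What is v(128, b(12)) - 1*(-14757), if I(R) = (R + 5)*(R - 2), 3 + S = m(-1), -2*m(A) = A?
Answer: 14885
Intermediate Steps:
m(A) = -A/2
S = -5/2 (S = -3 - ½*(-1) = -3 + ½ = -5/2 ≈ -2.5000)
I(R) = (-2 + R)*(5 + R) (I(R) = (5 + R)*(-2 + R) = (-2 + R)*(5 + R))
b(c) = 0 (b(c) = (-10 + (-5)² + 3*(-5))/(-5/2) = (-10 + 25 - 15)*(-⅖) = 0*(-⅖) = 0)
v(128, b(12)) - 1*(-14757) = 128 - 1*(-14757) = 128 + 14757 = 14885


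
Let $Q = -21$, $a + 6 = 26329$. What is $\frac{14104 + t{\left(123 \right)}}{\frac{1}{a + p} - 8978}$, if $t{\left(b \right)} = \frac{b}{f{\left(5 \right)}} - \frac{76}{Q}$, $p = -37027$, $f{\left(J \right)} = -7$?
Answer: $- \frac{1055739088}{672703591} \approx -1.5694$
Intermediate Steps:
$a = 26323$ ($a = -6 + 26329 = 26323$)
$t{\left(b \right)} = \frac{76}{21} - \frac{b}{7}$ ($t{\left(b \right)} = \frac{b}{-7} - \frac{76}{-21} = b \left(- \frac{1}{7}\right) - - \frac{76}{21} = - \frac{b}{7} + \frac{76}{21} = \frac{76}{21} - \frac{b}{7}$)
$\frac{14104 + t{\left(123 \right)}}{\frac{1}{a + p} - 8978} = \frac{14104 + \left(\frac{76}{21} - \frac{123}{7}\right)}{\frac{1}{26323 - 37027} - 8978} = \frac{14104 + \left(\frac{76}{21} - \frac{123}{7}\right)}{\frac{1}{-10704} - 8978} = \frac{14104 - \frac{293}{21}}{- \frac{1}{10704} - 8978} = \frac{295891}{21 \left(- \frac{96100513}{10704}\right)} = \frac{295891}{21} \left(- \frac{10704}{96100513}\right) = - \frac{1055739088}{672703591}$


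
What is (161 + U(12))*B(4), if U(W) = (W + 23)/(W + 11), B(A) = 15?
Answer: 56070/23 ≈ 2437.8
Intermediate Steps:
U(W) = (23 + W)/(11 + W)
(161 + U(12))*B(4) = (161 + (23 + 12)/(11 + 12))*15 = (161 + 35/23)*15 = (3738/23)*15 = 56070/23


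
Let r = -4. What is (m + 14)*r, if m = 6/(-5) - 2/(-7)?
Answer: -1832/35 ≈ -52.343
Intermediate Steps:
m = -32/35 (m = 6*(-⅕) - 2*(-⅐) = -6/5 + 2/7 = -32/35 ≈ -0.91429)
(m + 14)*r = (-32/35 + 14)*(-4) = (458/35)*(-4) = -1832/35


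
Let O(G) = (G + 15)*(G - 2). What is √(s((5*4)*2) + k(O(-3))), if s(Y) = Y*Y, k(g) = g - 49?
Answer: √1491 ≈ 38.613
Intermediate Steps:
O(G) = (-2 + G)*(15 + G) (O(G) = (15 + G)*(-2 + G) = (-2 + G)*(15 + G))
k(g) = -49 + g
s(Y) = Y²
√(s((5*4)*2) + k(O(-3))) = √(((5*4)*2)² + (-49 + (-30 + (-3)² + 13*(-3)))) = √((20*2)² + (-49 + (-30 + 9 - 39))) = √(40² + (-49 - 60)) = √(1600 - 109) = √1491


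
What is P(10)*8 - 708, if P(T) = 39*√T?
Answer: -708 + 312*√10 ≈ 278.63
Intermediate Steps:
P(10)*8 - 708 = (39*√10)*8 - 708 = 312*√10 - 708 = -708 + 312*√10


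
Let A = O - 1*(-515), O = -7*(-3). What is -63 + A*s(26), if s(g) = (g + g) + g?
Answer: 41745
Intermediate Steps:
s(g) = 3*g (s(g) = 2*g + g = 3*g)
O = 21
A = 536 (A = 21 - 1*(-515) = 21 + 515 = 536)
-63 + A*s(26) = -63 + 536*(3*26) = -63 + 536*78 = -63 + 41808 = 41745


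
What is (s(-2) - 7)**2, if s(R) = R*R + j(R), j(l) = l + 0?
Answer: 25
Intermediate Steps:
j(l) = l
s(R) = R + R**2 (s(R) = R*R + R = R**2 + R = R + R**2)
(s(-2) - 7)**2 = (-2*(1 - 2) - 7)**2 = (-2*(-1) - 7)**2 = (2 - 7)**2 = (-5)**2 = 25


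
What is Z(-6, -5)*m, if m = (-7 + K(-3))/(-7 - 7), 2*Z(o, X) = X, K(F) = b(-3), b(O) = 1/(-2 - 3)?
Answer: -9/7 ≈ -1.2857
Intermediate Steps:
b(O) = -⅕ (b(O) = 1/(-5) = -⅕)
K(F) = -⅕
Z(o, X) = X/2
m = 18/35 (m = (-7 - ⅕)/(-7 - 7) = -36/5/(-14) = -36/5*(-1/14) = 18/35 ≈ 0.51429)
Z(-6, -5)*m = ((½)*(-5))*(18/35) = -5/2*18/35 = -9/7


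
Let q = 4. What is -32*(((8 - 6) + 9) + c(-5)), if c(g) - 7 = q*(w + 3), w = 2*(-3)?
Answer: -192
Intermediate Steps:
w = -6
c(g) = -5 (c(g) = 7 + 4*(-6 + 3) = 7 + 4*(-3) = 7 - 12 = -5)
-32*(((8 - 6) + 9) + c(-5)) = -32*(((8 - 6) + 9) - 5) = -32*((2 + 9) - 5) = -32*(11 - 5) = -32*6 = -192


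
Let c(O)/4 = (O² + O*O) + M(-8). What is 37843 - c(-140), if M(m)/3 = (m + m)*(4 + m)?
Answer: -119725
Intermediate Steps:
M(m) = 6*m*(4 + m) (M(m) = 3*((m + m)*(4 + m)) = 3*((2*m)*(4 + m)) = 3*(2*m*(4 + m)) = 6*m*(4 + m))
c(O) = 768 + 8*O² (c(O) = 4*((O² + O*O) + 6*(-8)*(4 - 8)) = 4*((O² + O²) + 6*(-8)*(-4)) = 4*(2*O² + 192) = 4*(192 + 2*O²) = 768 + 8*O²)
37843 - c(-140) = 37843 - (768 + 8*(-140)²) = 37843 - (768 + 8*19600) = 37843 - (768 + 156800) = 37843 - 1*157568 = 37843 - 157568 = -119725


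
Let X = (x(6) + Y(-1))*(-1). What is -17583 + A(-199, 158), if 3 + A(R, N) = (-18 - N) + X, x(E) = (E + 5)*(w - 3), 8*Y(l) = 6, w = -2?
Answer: -70831/4 ≈ -17708.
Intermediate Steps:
Y(l) = 3/4 (Y(l) = (1/8)*6 = 3/4)
x(E) = -25 - 5*E (x(E) = (E + 5)*(-2 - 3) = (5 + E)*(-5) = -25 - 5*E)
X = 217/4 (X = ((-25 - 5*6) + 3/4)*(-1) = ((-25 - 30) + 3/4)*(-1) = (-55 + 3/4)*(-1) = -217/4*(-1) = 217/4 ≈ 54.250)
A(R, N) = 133/4 - N (A(R, N) = -3 + ((-18 - N) + 217/4) = -3 + (145/4 - N) = 133/4 - N)
-17583 + A(-199, 158) = -17583 + (133/4 - 1*158) = -17583 + (133/4 - 158) = -17583 - 499/4 = -70831/4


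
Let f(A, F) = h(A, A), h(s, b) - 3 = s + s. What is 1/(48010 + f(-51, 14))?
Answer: 1/47911 ≈ 2.0872e-5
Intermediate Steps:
h(s, b) = 3 + 2*s (h(s, b) = 3 + (s + s) = 3 + 2*s)
f(A, F) = 3 + 2*A
1/(48010 + f(-51, 14)) = 1/(48010 + (3 + 2*(-51))) = 1/(48010 + (3 - 102)) = 1/(48010 - 99) = 1/47911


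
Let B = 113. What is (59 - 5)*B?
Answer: 6102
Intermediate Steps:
(59 - 5)*B = (59 - 5)*113 = 54*113 = 6102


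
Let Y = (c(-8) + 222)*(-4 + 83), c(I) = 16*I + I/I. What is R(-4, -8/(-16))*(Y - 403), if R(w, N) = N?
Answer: 3551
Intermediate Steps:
c(I) = 1 + 16*I (c(I) = 16*I + 1 = 1 + 16*I)
Y = 7505 (Y = ((1 + 16*(-8)) + 222)*(-4 + 83) = ((1 - 128) + 222)*79 = (-127 + 222)*79 = 95*79 = 7505)
R(-4, -8/(-16))*(Y - 403) = (-8/(-16))*(7505 - 403) = -8*(-1/16)*7102 = (½)*7102 = 3551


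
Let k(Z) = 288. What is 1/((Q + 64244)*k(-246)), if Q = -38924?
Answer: 1/7292160 ≈ 1.3713e-7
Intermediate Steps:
1/((Q + 64244)*k(-246)) = 1/((-38924 + 64244)*288) = (1/288)/25320 = (1/25320)*(1/288) = 1/7292160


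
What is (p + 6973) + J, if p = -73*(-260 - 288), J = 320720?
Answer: 367697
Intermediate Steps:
p = 40004 (p = -73*(-548) = 40004)
(p + 6973) + J = (40004 + 6973) + 320720 = 46977 + 320720 = 367697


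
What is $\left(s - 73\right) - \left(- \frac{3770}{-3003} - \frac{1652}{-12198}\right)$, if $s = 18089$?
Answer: $\frac{2820024932}{156541} \approx 18015.0$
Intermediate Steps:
$\left(s - 73\right) - \left(- \frac{3770}{-3003} - \frac{1652}{-12198}\right) = \left(18089 - 73\right) - \left(- \frac{3770}{-3003} - \frac{1652}{-12198}\right) = 18016 - \left(\left(-3770\right) \left(- \frac{1}{3003}\right) - - \frac{826}{6099}\right) = 18016 - \left(\frac{290}{231} + \frac{826}{6099}\right) = 18016 - \frac{217724}{156541} = \frac{2820024932}{156541}$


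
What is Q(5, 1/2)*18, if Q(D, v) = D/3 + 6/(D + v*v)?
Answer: 354/7 ≈ 50.571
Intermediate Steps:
Q(D, v) = 6/(D + v²) + D/3 (Q(D, v) = D*(⅓) + 6/(D + v²) = D/3 + 6/(D + v²) = 6/(D + v²) + D/3)
Q(5, 1/2)*18 = ((18 + 5² + 5*(1/2)²)/(3*(5 + (1/2)²)))*18 = ((18 + 25 + 5*(½)²)/(3*(5 + (½)²)))*18 = ((18 + 25 + 5*(¼))/(3*(5 + ¼)))*18 = ((18 + 25 + 5/4)/(3*(21/4)))*18 = ((⅓)*(4/21)*(177/4))*18 = (59/21)*18 = 354/7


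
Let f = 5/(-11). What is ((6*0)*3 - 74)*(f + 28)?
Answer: -22422/11 ≈ -2038.4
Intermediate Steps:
f = -5/11 (f = 5*(-1/11) = -5/11 ≈ -0.45455)
((6*0)*3 - 74)*(f + 28) = ((6*0)*3 - 74)*(-5/11 + 28) = (0*3 - 74)*(303/11) = (0 - 74)*(303/11) = -74*303/11 = -22422/11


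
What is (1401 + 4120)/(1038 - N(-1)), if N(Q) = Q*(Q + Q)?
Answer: 5521/1036 ≈ 5.3291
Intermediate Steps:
N(Q) = 2*Q² (N(Q) = Q*(2*Q) = 2*Q²)
(1401 + 4120)/(1038 - N(-1)) = (1401 + 4120)/(1038 - 2*(-1)²) = 5521/(1038 - 2) = 5521/1036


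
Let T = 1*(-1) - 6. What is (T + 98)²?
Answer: 8281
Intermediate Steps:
T = -7 (T = -1 - 6 = -7)
(T + 98)² = (-7 + 98)² = 91² = 8281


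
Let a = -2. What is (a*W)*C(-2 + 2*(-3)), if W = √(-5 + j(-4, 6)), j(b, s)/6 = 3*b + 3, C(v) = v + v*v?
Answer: -112*I*√59 ≈ -860.29*I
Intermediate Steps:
C(v) = v + v²
j(b, s) = 18 + 18*b (j(b, s) = 6*(3*b + 3) = 6*(3 + 3*b) = 18 + 18*b)
W = I*√59 (W = √(-5 + (18 + 18*(-4))) = √(-5 + (18 - 72)) = √(-5 - 54) = √(-59) = I*√59 ≈ 7.6811*I)
(a*W)*C(-2 + 2*(-3)) = (-2*I*√59)*((-2 + 2*(-3))*(1 + (-2 + 2*(-3)))) = (-2*I*√59)*((-2 - 6)*(1 + (-2 - 6))) = (-2*I*√59)*(-8*(1 - 8)) = (-2*I*√59)*(-8*(-7)) = -2*I*√59*56 = -112*I*√59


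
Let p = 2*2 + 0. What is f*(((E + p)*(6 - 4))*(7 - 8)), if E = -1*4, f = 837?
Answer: 0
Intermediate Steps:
p = 4 (p = 4 + 0 = 4)
E = -4
f*(((E + p)*(6 - 4))*(7 - 8)) = 837*(((-4 + 4)*(6 - 4))*(7 - 8)) = 837*((0*2)*(-1)) = 837*(0*(-1)) = 837*0 = 0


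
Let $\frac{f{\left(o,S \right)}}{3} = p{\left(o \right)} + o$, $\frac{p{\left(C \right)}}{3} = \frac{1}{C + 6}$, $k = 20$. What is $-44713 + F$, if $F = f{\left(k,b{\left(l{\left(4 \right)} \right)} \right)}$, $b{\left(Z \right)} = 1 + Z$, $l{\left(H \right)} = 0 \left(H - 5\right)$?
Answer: $- \frac{1160969}{26} \approx -44653.0$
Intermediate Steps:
$p{\left(C \right)} = \frac{3}{6 + C}$ ($p{\left(C \right)} = \frac{3}{C + 6} = \frac{3}{6 + C}$)
$l{\left(H \right)} = 0$ ($l{\left(H \right)} = 0 \left(-5 + H\right) = 0$)
$f{\left(o,S \right)} = 3 o + \frac{9}{6 + o}$ ($f{\left(o,S \right)} = 3 \left(\frac{3}{6 + o} + o\right) = 3 \left(o + \frac{3}{6 + o}\right) = 3 o + \frac{9}{6 + o}$)
$F = \frac{1569}{26}$ ($F = \frac{3 \left(3 + 20 \left(6 + 20\right)\right)}{6 + 20} = \frac{3 \left(3 + 20 \cdot 26\right)}{26} = 3 \cdot \frac{1}{26} \left(3 + 520\right) = 3 \cdot \frac{1}{26} \cdot 523 = \frac{1569}{26} \approx 60.346$)
$-44713 + F = -44713 + \frac{1569}{26} = - \frac{1160969}{26}$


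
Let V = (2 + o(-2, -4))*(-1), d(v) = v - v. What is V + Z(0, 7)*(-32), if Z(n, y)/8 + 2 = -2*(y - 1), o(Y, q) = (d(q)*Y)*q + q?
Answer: 3586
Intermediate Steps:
d(v) = 0
o(Y, q) = q (o(Y, q) = (0*Y)*q + q = 0*q + q = 0 + q = q)
V = 2 (V = (2 - 4)*(-1) = -2*(-1) = 2)
Z(n, y) = -16*y (Z(n, y) = -16 + 8*(-2*(y - 1)) = -16 + 8*(-2*(-1 + y)) = -16 + 8*(2 - 2*y) = -16 + (16 - 16*y) = -16*y)
V + Z(0, 7)*(-32) = 2 - 16*7*(-32) = 2 - 112*(-32) = 2 + 3584 = 3586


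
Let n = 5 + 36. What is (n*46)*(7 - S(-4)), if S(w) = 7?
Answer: 0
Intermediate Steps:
n = 41
(n*46)*(7 - S(-4)) = (41*46)*(7 - 1*7) = 1886*(7 - 7) = 1886*0 = 0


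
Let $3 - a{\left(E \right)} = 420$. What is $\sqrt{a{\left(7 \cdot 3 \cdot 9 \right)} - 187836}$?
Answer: $3 i \sqrt{20917} \approx 433.88 i$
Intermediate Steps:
$a{\left(E \right)} = -417$ ($a{\left(E \right)} = 3 - 420 = -417$)
$\sqrt{a{\left(7 \cdot 3 \cdot 9 \right)} - 187836} = \sqrt{-417 - 187836} = \sqrt{-188253} = 3 i \sqrt{20917}$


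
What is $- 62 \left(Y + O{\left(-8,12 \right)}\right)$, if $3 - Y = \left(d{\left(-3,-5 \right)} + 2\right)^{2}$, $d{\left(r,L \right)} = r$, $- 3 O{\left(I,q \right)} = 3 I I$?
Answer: $3844$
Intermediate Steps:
$O{\left(I,q \right)} = - I^{2}$ ($O{\left(I,q \right)} = - \frac{3 I I}{3} = - \frac{3 I^{2}}{3} = - I^{2}$)
$Y = 2$ ($Y = 3 - \left(-3 + 2\right)^{2} = 3 - \left(-1\right)^{2} = 3 - 1 = 2$)
$- 62 \left(Y + O{\left(-8,12 \right)}\right) = - 62 \left(2 - \left(-8\right)^{2}\right) = - 62 \left(2 - 64\right) = \left(-62\right) \left(-62\right) = 3844$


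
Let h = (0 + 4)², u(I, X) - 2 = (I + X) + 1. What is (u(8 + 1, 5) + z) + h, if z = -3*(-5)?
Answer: 48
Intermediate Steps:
u(I, X) = 3 + I + X (u(I, X) = 2 + ((I + X) + 1) = 2 + (1 + I + X) = 3 + I + X)
z = 15
h = 16 (h = 4² = 16)
(u(8 + 1, 5) + z) + h = ((3 + (8 + 1) + 5) + 15) + 16 = ((3 + 9 + 5) + 15) + 16 = (17 + 15) + 16 = 32 + 16 = 48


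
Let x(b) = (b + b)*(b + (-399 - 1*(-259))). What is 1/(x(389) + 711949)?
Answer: 1/905671 ≈ 1.1042e-6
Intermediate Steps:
x(b) = 2*b*(-140 + b) (x(b) = (2*b)*(b + (-399 + 259)) = (2*b)*(b - 140) = (2*b)*(-140 + b) = 2*b*(-140 + b))
1/(x(389) + 711949) = 1/(2*389*(-140 + 389) + 711949) = 1/(2*389*249 + 711949) = 1/(193722 + 711949) = 1/905671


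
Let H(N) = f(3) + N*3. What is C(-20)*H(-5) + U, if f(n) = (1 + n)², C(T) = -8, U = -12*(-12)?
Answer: 136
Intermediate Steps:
U = 144
H(N) = 16 + 3*N (H(N) = (1 + 3)² + N*3 = 4² + 3*N = 16 + 3*N)
C(-20)*H(-5) + U = -8*(16 + 3*(-5)) + 144 = -8*(16 - 15) + 144 = -8*1 + 144 = -8 + 144 = 136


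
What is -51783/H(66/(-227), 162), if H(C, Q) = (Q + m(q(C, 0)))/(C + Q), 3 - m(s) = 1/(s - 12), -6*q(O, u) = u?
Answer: -3258600624/64241 ≈ -50725.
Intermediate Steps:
q(O, u) = -u/6
m(s) = 3 - 1/(-12 + s) (m(s) = 3 - 1/(s - 12) = 3 - 1/(-12 + s))
H(C, Q) = (37/12 + Q)/(C + Q) (H(C, Q) = (Q + (-37 + 3*(-1/6*0))/(-12 - 1/6*0))/(C + Q) = (Q + (-37 + 3*0)/(-12 + 0))/(C + Q) = (Q + (-37 + 0)/(-12))/(C + Q) = (Q - 1/12*(-37))/(C + Q) = (Q + 37/12)/(C + Q) = (37/12 + Q)/(C + Q))
-51783/H(66/(-227), 162) = -51783*(66/(-227) + 162)/(37/12 + 162) = -51783/((1981/12)/(66*(-1/227) + 162)) = -51783/((1981/12)/(-66/227 + 162)) = -51783/((1981/12)/(36708/227)) = -51783/((227/36708)*(1981/12)) = -51783/64241/62928 = -51783*62928/64241 = -3258600624/64241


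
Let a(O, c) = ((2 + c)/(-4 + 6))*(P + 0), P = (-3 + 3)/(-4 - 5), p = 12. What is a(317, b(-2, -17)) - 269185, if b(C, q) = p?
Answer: -269185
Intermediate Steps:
b(C, q) = 12
P = 0 (P = 0/(-9) = 0*(-1/9) = 0)
a(O, c) = 0 (a(O, c) = ((2 + c)/(-4 + 6))*(0 + 0) = ((2 + c)/2)*0 = ((2 + c)*(1/2))*0 = (1 + c/2)*0 = 0)
a(317, b(-2, -17)) - 269185 = 0 - 269185 = -269185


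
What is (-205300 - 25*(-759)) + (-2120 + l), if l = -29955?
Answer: -218400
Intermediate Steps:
(-205300 - 25*(-759)) + (-2120 + l) = (-205300 - 25*(-759)) + (-2120 - 29955) = (-205300 + 18975) - 32075 = -186325 - 32075 = -218400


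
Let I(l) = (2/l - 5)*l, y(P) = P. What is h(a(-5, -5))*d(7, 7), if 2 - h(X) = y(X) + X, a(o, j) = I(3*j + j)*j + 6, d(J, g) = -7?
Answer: -7070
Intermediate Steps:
I(l) = l*(-5 + 2/l) (I(l) = (-5 + 2/l)*l = l*(-5 + 2/l))
a(o, j) = 6 + j*(2 - 20*j) (a(o, j) = (2 - 5*(3*j + j))*j + 6 = (2 - 20*j)*j + 6 = j*(2 - 20*j) + 6 = 6 + j*(2 - 20*j))
h(X) = 2 - 2*X (h(X) = 2 - (X + X) = 2 - 2*X)
h(a(-5, -5))*d(7, 7) = (2 - 2*(6 - 2*(-5)*(-1 + 10*(-5))))*(-7) = (2 - 2*(6 - 2*(-5)*(-1 - 50)))*(-7) = (2 - 2*(6 - 2*(-5)*(-51)))*(-7) = (2 - 2*(6 - 510))*(-7) = (2 - 2*(-504))*(-7) = (2 + 1008)*(-7) = 1010*(-7) = -7070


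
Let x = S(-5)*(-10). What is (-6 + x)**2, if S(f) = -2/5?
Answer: 4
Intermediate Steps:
S(f) = -2/5 (S(f) = -2*1/5 = -2/5)
x = 4 (x = -2/5*(-10) = 4)
(-6 + x)**2 = (-6 + 4)**2 = (-2)**2 = 4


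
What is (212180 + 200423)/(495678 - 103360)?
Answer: 412603/392318 ≈ 1.0517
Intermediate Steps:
(212180 + 200423)/(495678 - 103360) = 412603/392318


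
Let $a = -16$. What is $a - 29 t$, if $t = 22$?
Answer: $-654$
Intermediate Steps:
$a - 29 t = -16 - 638 = -654$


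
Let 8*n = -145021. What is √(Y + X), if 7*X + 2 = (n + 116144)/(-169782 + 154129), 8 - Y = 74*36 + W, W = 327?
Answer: 9*I*√144429260514/62612 ≈ 54.628*I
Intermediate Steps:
n = -145021/8 (n = (⅛)*(-145021) = -145021/8 ≈ -18128.)
Y = -2983 (Y = 8 - (74*36 + 327) = 8 - (2664 + 327) = 8 - 1*2991 = 8 - 2991 = -2983)
X = -147797/125224 (X = -2/7 + ((-145021/8 + 116144)/(-169782 + 154129))/7 = -2/7 + ((784131/8)/(-15653))/7 = -2/7 + ((784131/8)*(-1/15653))/7 = -2/7 + (⅐)*(-784131/125224) = -2/7 - 784131/876568 = -147797/125224 ≈ -1.1803)
√(Y + X) = √(-2983 - 147797/125224) = √(-373690989/125224) = 9*I*√144429260514/62612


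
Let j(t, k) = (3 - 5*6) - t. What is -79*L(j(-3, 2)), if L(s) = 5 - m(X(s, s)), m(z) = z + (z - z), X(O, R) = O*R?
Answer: 45109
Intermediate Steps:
m(z) = z (m(z) = z + 0 = z)
j(t, k) = -27 - t (j(t, k) = (3 - 30) - t = -27 - t)
L(s) = 5 - s² (L(s) = 5 - s*s = 5 - s²)
-79*L(j(-3, 2)) = -79*(5 - (-27 - 1*(-3))²) = -79*(5 - (-27 + 3)²) = -79*(5 - 1*(-24)²) = -79*(5 - 1*576) = -79*(5 - 576) = -79*(-571) = 45109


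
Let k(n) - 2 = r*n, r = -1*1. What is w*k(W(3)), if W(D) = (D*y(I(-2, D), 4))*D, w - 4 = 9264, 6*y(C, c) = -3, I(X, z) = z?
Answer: 60242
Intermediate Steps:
r = -1
y(C, c) = -½ (y(C, c) = (⅙)*(-3) = -½)
w = 9268 (w = 4 + 9264 = 9268)
W(D) = -D²/2 (W(D) = (D*(-½))*D = (-D/2)*D = -D²/2)
k(n) = 2 - n
w*k(W(3)) = 9268*(2 - (-1)*3²/2) = 9268*(2 - (-1)*9/2) = 9268*(2 - 1*(-9/2)) = 9268*(2 + 9/2) = 9268*(13/2) = 60242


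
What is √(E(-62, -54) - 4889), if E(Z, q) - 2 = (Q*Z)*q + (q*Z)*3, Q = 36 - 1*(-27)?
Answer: 3*√24009 ≈ 464.85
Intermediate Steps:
Q = 63 (Q = 36 + 27 = 63)
E(Z, q) = 2 + 66*Z*q (E(Z, q) = 2 + ((63*Z)*q + (q*Z)*3) = 2 + (63*Z*q + (Z*q)*3) = 2 + (63*Z*q + 3*Z*q) = 2 + 66*Z*q)
√(E(-62, -54) - 4889) = √((2 + 66*(-62)*(-54)) - 4889) = √((2 + 220968) - 4889) = √(220970 - 4889) = √216081 = 3*√24009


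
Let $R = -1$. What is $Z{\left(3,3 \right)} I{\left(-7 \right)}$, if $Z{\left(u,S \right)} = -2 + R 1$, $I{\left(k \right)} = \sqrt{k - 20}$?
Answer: $- 9 i \sqrt{3} \approx - 15.588 i$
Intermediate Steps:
$I{\left(k \right)} = \sqrt{-20 + k}$
$Z{\left(u,S \right)} = -3$ ($Z{\left(u,S \right)} = -2 - 1 = -3$)
$Z{\left(3,3 \right)} I{\left(-7 \right)} = - 3 \sqrt{-20 - 7} = - 3 \sqrt{-27} = - 3 \cdot 3 i \sqrt{3} = - 9 i \sqrt{3}$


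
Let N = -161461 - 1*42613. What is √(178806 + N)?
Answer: 2*I*√6317 ≈ 158.96*I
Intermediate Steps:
N = -204074 (N = -161461 - 42613 = -204074)
√(178806 + N) = √(178806 - 204074) = √(-25268) = 2*I*√6317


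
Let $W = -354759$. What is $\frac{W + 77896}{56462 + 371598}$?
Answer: $- \frac{276863}{428060} \approx -0.64679$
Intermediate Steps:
$\frac{W + 77896}{56462 + 371598} = \frac{-354759 + 77896}{56462 + 371598} = - \frac{276863}{428060}$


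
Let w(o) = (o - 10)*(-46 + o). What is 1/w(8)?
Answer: 1/76 ≈ 0.013158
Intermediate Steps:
w(o) = (-46 + o)*(-10 + o) (w(o) = (-10 + o)*(-46 + o) = (-46 + o)*(-10 + o))
1/w(8) = 1/(460 + 8² - 56*8) = 1/(460 + 64 - 448) = 1/76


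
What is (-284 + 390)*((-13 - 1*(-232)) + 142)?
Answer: 38266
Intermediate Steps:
(-284 + 390)*((-13 - 1*(-232)) + 142) = 106*((-13 + 232) + 142) = 106*(219 + 142) = 106*361 = 38266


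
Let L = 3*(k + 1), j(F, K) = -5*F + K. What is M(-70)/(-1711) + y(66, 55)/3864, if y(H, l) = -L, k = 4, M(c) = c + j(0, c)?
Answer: 171765/2203768 ≈ 0.077942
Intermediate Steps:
j(F, K) = K - 5*F
M(c) = 2*c (M(c) = c + (c - 5*0) = c + (c + 0) = c + c = 2*c)
L = 15 (L = 3*(4 + 1) = 3*5 = 15)
y(H, l) = -15 (y(H, l) = -1*15 = -15)
M(-70)/(-1711) + y(66, 55)/3864 = (2*(-70))/(-1711) - 15/3864 = -140*(-1/1711) - 15*1/3864 = 140/1711 - 5/1288 = 171765/2203768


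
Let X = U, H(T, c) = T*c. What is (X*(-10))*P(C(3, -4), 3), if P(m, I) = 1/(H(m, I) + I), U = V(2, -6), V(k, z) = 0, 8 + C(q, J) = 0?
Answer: 0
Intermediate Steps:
C(q, J) = -8 (C(q, J) = -8 + 0 = -8)
U = 0
X = 0
P(m, I) = 1/(I + I*m) (P(m, I) = 1/(m*I + I) = 1/(I*m + I) = 1/(I + I*m))
(X*(-10))*P(C(3, -4), 3) = (0*(-10))*(1/(3*(1 - 8))) = 0*((1/3)/(-7)) = 0*((1/3)*(-1/7)) = 0*(-1/21) = 0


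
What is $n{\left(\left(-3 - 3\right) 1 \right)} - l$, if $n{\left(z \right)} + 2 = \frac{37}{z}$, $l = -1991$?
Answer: $\frac{11897}{6} \approx 1982.8$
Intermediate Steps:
$n{\left(z \right)} = -2 + \frac{37}{z}$
$n{\left(\left(-3 - 3\right) 1 \right)} - l = \left(-2 + \frac{37}{\left(-3 - 3\right) 1}\right) - -1991 = \left(-2 + \frac{37}{\left(-6\right) 1}\right) + 1991 = \left(-2 + \frac{37}{-6}\right) + 1991 = \left(-2 + 37 \left(- \frac{1}{6}\right)\right) + 1991 = \left(-2 - \frac{37}{6}\right) + 1991 = - \frac{49}{6} + 1991 = \frac{11897}{6}$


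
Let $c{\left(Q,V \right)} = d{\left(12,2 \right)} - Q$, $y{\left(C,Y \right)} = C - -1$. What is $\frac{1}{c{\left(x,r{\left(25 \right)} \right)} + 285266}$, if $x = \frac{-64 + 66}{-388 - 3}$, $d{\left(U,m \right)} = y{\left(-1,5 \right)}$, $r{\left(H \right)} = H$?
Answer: $\frac{391}{111539008} \approx 3.5055 \cdot 10^{-6}$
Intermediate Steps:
$y{\left(C,Y \right)} = 1 + C$ ($y{\left(C,Y \right)} = C + 1 = 1 + C$)
$d{\left(U,m \right)} = 0$ ($d{\left(U,m \right)} = 1 - 1 = 0$)
$x = - \frac{2}{391}$ ($x = \frac{2}{-391} = 2 \left(- \frac{1}{391}\right) = - \frac{2}{391} \approx -0.0051151$)
$c{\left(Q,V \right)} = - Q$ ($c{\left(Q,V \right)} = 0 - Q = - Q$)
$\frac{1}{c{\left(x,r{\left(25 \right)} \right)} + 285266} = \frac{1}{\left(-1\right) \left(- \frac{2}{391}\right) + 285266} = \frac{1}{\frac{2}{391} + 285266} = \frac{1}{\frac{111539008}{391}} = \frac{391}{111539008}$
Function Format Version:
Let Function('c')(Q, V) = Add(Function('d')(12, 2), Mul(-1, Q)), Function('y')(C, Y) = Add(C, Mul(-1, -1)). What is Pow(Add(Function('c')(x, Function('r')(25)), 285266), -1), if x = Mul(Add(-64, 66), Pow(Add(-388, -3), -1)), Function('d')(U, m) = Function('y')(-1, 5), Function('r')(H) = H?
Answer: Rational(391, 111539008) ≈ 3.5055e-6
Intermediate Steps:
Function('y')(C, Y) = Add(1, C) (Function('y')(C, Y) = Add(C, 1) = Add(1, C))
Function('d')(U, m) = 0 (Function('d')(U, m) = Add(1, -1) = 0)
x = Rational(-2, 391) (x = Mul(2, Pow(-391, -1)) = Mul(2, Rational(-1, 391)) = Rational(-2, 391) ≈ -0.0051151)
Function('c')(Q, V) = Mul(-1, Q) (Function('c')(Q, V) = Add(0, Mul(-1, Q)) = Mul(-1, Q))
Pow(Add(Function('c')(x, Function('r')(25)), 285266), -1) = Pow(Add(Mul(-1, Rational(-2, 391)), 285266), -1) = Pow(Add(Rational(2, 391), 285266), -1) = Pow(Rational(111539008, 391), -1) = Rational(391, 111539008)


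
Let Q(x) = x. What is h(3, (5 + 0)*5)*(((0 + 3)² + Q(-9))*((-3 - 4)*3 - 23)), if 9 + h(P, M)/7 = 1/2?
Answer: 0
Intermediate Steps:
h(P, M) = -119/2 (h(P, M) = -63 + 7/2 = -119/2)
h(3, (5 + 0)*5)*(((0 + 3)² + Q(-9))*((-3 - 4)*3 - 23)) = -119*((0 + 3)² - 9)*((-3 - 4)*3 - 23)/2 = -119*(3² - 9)*(-7*3 - 23)/2 = -119*(9 - 9)*(-21 - 23)/2 = -0*(-44) = -119/2*0 = 0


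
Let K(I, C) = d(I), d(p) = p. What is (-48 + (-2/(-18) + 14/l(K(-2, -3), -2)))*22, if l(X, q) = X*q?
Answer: -8789/9 ≈ -976.56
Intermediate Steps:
K(I, C) = I
(-48 + (-2/(-18) + 14/l(K(-2, -3), -2)))*22 = (-48 + (-2/(-18) + 14/((-2*(-2)))))*22 = (-48 + (-2*(-1/18) + 14/4))*22 = (-48 + (⅑ + 14*(¼)))*22 = (-48 + (⅑ + 7/2))*22 = (-48 + 65/18)*22 = -799/18*22 = -8789/9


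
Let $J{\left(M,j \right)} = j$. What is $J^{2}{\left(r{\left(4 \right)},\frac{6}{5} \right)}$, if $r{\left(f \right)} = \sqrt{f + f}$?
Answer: $\frac{36}{25} \approx 1.44$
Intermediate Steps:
$r{\left(f \right)} = \sqrt{2} \sqrt{f}$ ($r{\left(f \right)} = \sqrt{2 f} = \sqrt{2} \sqrt{f}$)
$J^{2}{\left(r{\left(4 \right)},\frac{6}{5} \right)} = \left(\frac{6}{5}\right)^{2} = \frac{36}{25}$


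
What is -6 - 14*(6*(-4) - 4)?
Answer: 386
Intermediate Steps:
-6 - 14*(6*(-4) - 4) = -6 - 14*(-24 - 4) = -6 - 14*(-28) = -6 + 392 = 386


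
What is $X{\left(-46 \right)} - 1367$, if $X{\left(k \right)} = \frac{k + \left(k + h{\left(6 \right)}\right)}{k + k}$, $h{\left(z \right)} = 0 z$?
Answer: $-1366$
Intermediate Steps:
$h{\left(z \right)} = 0$
$X{\left(k \right)} = 1$ ($X{\left(k \right)} = \frac{k + \left(k + 0\right)}{k + k} = \frac{k + k}{2 k} = 2 k \frac{1}{2 k} = 1$)
$X{\left(-46 \right)} - 1367 = 1 - 1367 = -1366$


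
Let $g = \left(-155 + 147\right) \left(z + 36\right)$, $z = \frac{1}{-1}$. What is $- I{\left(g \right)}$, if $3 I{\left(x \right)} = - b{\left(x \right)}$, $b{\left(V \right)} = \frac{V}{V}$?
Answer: $\frac{1}{3} \approx 0.33333$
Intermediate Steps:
$z = -1$
$b{\left(V \right)} = 1$
$g = -280$ ($g = \left(-155 + 147\right) \left(-1 + 36\right) = \left(-8\right) 35 = -280$)
$I{\left(x \right)} = - \frac{1}{3}$ ($I{\left(x \right)} = \frac{\left(-1\right) 1}{3} = \frac{1}{3} \left(-1\right) = - \frac{1}{3}$)
$- I{\left(g \right)} = \left(-1\right) \left(- \frac{1}{3}\right) = \frac{1}{3}$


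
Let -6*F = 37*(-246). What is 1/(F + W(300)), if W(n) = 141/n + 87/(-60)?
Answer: 50/75801 ≈ 0.00065962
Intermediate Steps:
W(n) = -29/20 + 141/n (W(n) = 141/n + 87*(-1/60) = 141/n - 29/20 = -29/20 + 141/n)
F = 1517 (F = -37*(-246)/6 = -⅙*(-9102) = 1517)
1/(F + W(300)) = 1/(1517 + (-29/20 + 141/300)) = 1/(1517 + (-29/20 + 141*(1/300))) = 1/(1517 + (-29/20 + 47/100)) = 1/(1517 - 49/50) = 1/(75801/50) = 50/75801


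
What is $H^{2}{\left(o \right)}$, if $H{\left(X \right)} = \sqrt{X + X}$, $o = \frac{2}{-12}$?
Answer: $- \frac{1}{3} \approx -0.33333$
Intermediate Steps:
$o = - \frac{1}{6}$ ($o = 2 \left(- \frac{1}{12}\right) = - \frac{1}{6} \approx -0.16667$)
$H{\left(X \right)} = \sqrt{2} \sqrt{X}$ ($H{\left(X \right)} = \sqrt{2 X} = \sqrt{2} \sqrt{X}$)
$H^{2}{\left(o \right)} = \left(\sqrt{2} \sqrt{- \frac{1}{6}}\right)^{2} = \left(\sqrt{2} \frac{i \sqrt{6}}{6}\right)^{2} = \left(\frac{i \sqrt{3}}{3}\right)^{2} = - \frac{1}{3}$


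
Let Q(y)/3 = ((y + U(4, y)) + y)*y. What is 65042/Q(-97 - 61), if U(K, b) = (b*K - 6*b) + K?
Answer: -32521/948 ≈ -34.305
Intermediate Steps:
U(K, b) = K - 6*b + K*b (U(K, b) = (K*b - 6*b) + K = (-6*b + K*b) + K = K - 6*b + K*b)
Q(y) = 12*y (Q(y) = 3*(((y + (4 - 6*y + 4*y)) + y)*y) = 3*(((y + (4 - 2*y)) + y)*y) = 3*(((4 - y) + y)*y) = 3*(4*y) = 12*y)
65042/Q(-97 - 61) = 65042/((12*(-97 - 61))) = 65042/((12*(-158))) = 65042/(-1896) = 65042*(-1/1896) = -32521/948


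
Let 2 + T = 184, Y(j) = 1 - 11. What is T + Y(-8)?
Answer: 172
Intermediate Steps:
Y(j) = -10
T = 182 (T = -2 + 184 = 182)
T + Y(-8) = 182 - 10 = 172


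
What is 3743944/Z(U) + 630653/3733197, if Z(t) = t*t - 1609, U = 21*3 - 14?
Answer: 582390832756/123195501 ≈ 4727.4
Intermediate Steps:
U = 49 (U = 63 - 14 = 49)
Z(t) = -1609 + t² (Z(t) = t² - 1609 = -1609 + t²)
3743944/Z(U) + 630653/3733197 = 3743944/(-1609 + 49²) + 630653/3733197 = 3743944/(-1609 + 2401) + 630653*(1/3733197) = 3743944/792 + 630653/3733197 = 3743944*(1/792) + 630653/3733197 = 467993/99 + 630653/3733197 = 582390832756/123195501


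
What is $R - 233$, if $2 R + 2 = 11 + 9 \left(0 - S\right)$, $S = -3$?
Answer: $-215$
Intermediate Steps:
$R = 18$ ($R = -1 + \frac{11 + 9 \left(0 - -3\right)}{2} = -1 + \frac{11 + 9 \left(0 + 3\right)}{2} = -1 + \frac{11 + 9 \cdot 3}{2} = -1 + \frac{11 + 27}{2} = -1 + \frac{1}{2} \cdot 38 = -1 + 19 = 18$)
$R - 233 = 18 - 233 = -215$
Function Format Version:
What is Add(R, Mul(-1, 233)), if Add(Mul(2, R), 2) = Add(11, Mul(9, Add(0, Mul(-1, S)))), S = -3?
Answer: -215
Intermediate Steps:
R = 18 (R = Add(-1, Mul(Rational(1, 2), Add(11, Mul(9, Add(0, Mul(-1, -3)))))) = Add(-1, Mul(Rational(1, 2), Add(11, Mul(9, Add(0, 3))))) = Add(-1, Mul(Rational(1, 2), Add(11, Mul(9, 3)))) = Add(-1, Mul(Rational(1, 2), Add(11, 27))) = Add(-1, Mul(Rational(1, 2), 38)) = Add(-1, 19) = 18)
Add(R, Mul(-1, 233)) = Add(18, Mul(-1, 233)) = Add(18, -233) = -215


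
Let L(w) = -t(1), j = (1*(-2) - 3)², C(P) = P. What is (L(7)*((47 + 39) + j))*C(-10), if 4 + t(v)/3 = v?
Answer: -9990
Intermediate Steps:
t(v) = -12 + 3*v
j = 25 (j = (-2 - 3)² = (-5)² = 25)
L(w) = 9 (L(w) = -(-12 + 3*1) = -(-12 + 3) = -1*(-9) = 9)
(L(7)*((47 + 39) + j))*C(-10) = (9*((47 + 39) + 25))*(-10) = (9*(86 + 25))*(-10) = (9*111)*(-10) = 999*(-10) = -9990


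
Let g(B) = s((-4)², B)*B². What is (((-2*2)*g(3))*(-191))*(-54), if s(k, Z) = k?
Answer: -5940864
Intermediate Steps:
g(B) = 16*B² (g(B) = (-4)²*B² = 16*B²)
(((-2*2)*g(3))*(-191))*(-54) = (((-2*2)*(16*3²))*(-191))*(-54) = (-64*9*(-191))*(-54) = (-4*144*(-191))*(-54) = -576*(-191)*(-54) = 110016*(-54) = -5940864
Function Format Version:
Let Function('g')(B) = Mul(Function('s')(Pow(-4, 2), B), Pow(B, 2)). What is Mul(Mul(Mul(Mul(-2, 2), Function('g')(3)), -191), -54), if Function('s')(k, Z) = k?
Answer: -5940864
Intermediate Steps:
Function('g')(B) = Mul(16, Pow(B, 2)) (Function('g')(B) = Mul(Pow(-4, 2), Pow(B, 2)) = Mul(16, Pow(B, 2)))
Mul(Mul(Mul(Mul(-2, 2), Function('g')(3)), -191), -54) = Mul(Mul(Mul(Mul(-2, 2), Mul(16, Pow(3, 2))), -191), -54) = Mul(Mul(Mul(-4, Mul(16, 9)), -191), -54) = Mul(Mul(Mul(-4, 144), -191), -54) = Mul(Mul(-576, -191), -54) = Mul(110016, -54) = -5940864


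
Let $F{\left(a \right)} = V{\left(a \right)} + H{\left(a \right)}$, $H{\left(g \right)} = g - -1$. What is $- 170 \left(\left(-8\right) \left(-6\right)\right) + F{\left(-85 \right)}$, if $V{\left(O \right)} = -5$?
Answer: $-8249$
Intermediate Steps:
$H{\left(g \right)} = 1 + g$ ($H{\left(g \right)} = g + 1 = 1 + g$)
$F{\left(a \right)} = -4 + a$ ($F{\left(a \right)} = -5 + \left(1 + a\right) = -4 + a$)
$- 170 \left(\left(-8\right) \left(-6\right)\right) + F{\left(-85 \right)} = - 170 \left(\left(-8\right) \left(-6\right)\right) - 89 = \left(-170\right) 48 - 89 = -8160 - 89 = -8249$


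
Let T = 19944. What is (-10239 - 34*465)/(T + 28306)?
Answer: -26049/48250 ≈ -0.53988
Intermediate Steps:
(-10239 - 34*465)/(T + 28306) = (-10239 - 34*465)/(19944 + 28306) = (-10239 - 15810)/48250 = -26049*1/48250 = -26049/48250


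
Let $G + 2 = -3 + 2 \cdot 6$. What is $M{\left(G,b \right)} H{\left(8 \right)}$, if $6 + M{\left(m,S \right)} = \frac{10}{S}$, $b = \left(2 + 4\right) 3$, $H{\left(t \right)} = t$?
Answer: $- \frac{392}{9} \approx -43.556$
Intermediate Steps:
$G = 7$ ($G = -2 + \left(-3 + 2 \cdot 6\right) = -2 + \left(-3 + 12\right) = -2 + 9 = 7$)
$b = 18$ ($b = 6 \cdot 3 = 18$)
$M{\left(m,S \right)} = -6 + \frac{10}{S}$
$M{\left(G,b \right)} H{\left(8 \right)} = \left(-6 + \frac{10}{18}\right) 8 = \left(-6 + 10 \cdot \frac{1}{18}\right) 8 = \left(-6 + \frac{5}{9}\right) 8 = \left(- \frac{49}{9}\right) 8 = - \frac{392}{9}$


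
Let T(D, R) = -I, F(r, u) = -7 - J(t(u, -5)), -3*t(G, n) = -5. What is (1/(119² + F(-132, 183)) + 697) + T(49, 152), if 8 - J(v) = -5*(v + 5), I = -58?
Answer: 31965193/42338 ≈ 755.00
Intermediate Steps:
t(G, n) = 5/3 (t(G, n) = -⅓*(-5) = 5/3)
J(v) = 33 + 5*v (J(v) = 8 - (-5)*(v + 5) = 8 - (-5)*(5 + v) = 8 - (-25 - 5*v) = 8 + (25 + 5*v) = 33 + 5*v)
F(r, u) = -145/3 (F(r, u) = -7 - (33 + 5*(5/3)) = -7 - (33 + 25/3) = -7 - 1*124/3 = -7 - 124/3 = -145/3)
T(D, R) = 58 (T(D, R) = -1*(-58) = 58)
(1/(119² + F(-132, 183)) + 697) + T(49, 152) = (1/(119² - 145/3) + 697) + 58 = (1/(14161 - 145/3) + 697) + 58 = (1/(42338/3) + 697) + 58 = (3/42338 + 697) + 58 = 29509589/42338 + 58 = 31965193/42338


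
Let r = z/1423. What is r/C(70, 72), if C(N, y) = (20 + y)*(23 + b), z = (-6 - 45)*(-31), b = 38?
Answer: 1581/7985876 ≈ 0.00019797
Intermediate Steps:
z = 1581 (z = -51*(-31) = 1581)
C(N, y) = 1220 + 61*y (C(N, y) = (20 + y)*(23 + 38) = (20 + y)*61 = 1220 + 61*y)
r = 1581/1423 ≈ 1.1110
r/C(70, 72) = 1581/(1423*(1220 + 61*72)) = 1581/(1423*(1220 + 4392)) = (1581/1423)/5612 = (1581/1423)*(1/5612) = 1581/7985876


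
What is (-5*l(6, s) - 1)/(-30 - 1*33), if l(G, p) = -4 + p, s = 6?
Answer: 11/63 ≈ 0.17460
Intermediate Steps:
(-5*l(6, s) - 1)/(-30 - 1*33) = (-5*(-4 + 6) - 1)/(-30 - 1*33) = (-5*2 - 1)/(-30 - 33) = (-10 - 1)/(-63) = -1/63*(-11) = 11/63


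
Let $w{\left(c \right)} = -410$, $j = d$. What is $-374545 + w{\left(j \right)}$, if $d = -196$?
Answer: $-374955$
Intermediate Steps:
$j = -196$
$-374545 + w{\left(j \right)} = -374545 - 410 = -374955$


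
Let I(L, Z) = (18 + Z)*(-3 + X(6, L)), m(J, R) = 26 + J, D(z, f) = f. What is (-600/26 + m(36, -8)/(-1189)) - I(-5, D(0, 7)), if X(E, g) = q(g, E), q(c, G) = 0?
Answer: 801769/15457 ≈ 51.871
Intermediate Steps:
X(E, g) = 0
I(L, Z) = -54 - 3*Z (I(L, Z) = (18 + Z)*(-3 + 0) = (18 + Z)*(-3) = -54 - 3*Z)
(-600/26 + m(36, -8)/(-1189)) - I(-5, D(0, 7)) = (-600/26 + (26 + 36)/(-1189)) - (-54 - 3*7) = (-600*1/26 + 62*(-1/1189)) - (-54 - 21) = (-300/13 - 62/1189) - 1*(-75) = -357506/15457 + 75 = 801769/15457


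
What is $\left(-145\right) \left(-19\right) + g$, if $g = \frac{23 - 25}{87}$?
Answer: $\frac{239683}{87} \approx 2755.0$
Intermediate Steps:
$g = - \frac{2}{87}$ ($g = \left(23 - 25\right) \frac{1}{87} = \left(-2\right) \frac{1}{87} = - \frac{2}{87} \approx -0.022988$)
$\left(-145\right) \left(-19\right) + g = \left(-145\right) \left(-19\right) - \frac{2}{87} = 2755 - \frac{2}{87} = \frac{239683}{87}$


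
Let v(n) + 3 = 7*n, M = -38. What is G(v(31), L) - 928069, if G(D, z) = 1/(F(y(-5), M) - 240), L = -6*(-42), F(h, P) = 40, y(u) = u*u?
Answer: -185613801/200 ≈ -9.2807e+5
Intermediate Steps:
y(u) = u**2
v(n) = -3 + 7*n
L = 252
G(D, z) = -1/200 (G(D, z) = 1/(40 - 240) = 1/(-200) = -1/200)
G(v(31), L) - 928069 = -1/200 - 928069 = -185613801/200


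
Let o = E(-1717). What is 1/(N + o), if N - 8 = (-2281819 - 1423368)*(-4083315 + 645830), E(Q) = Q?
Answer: 1/12736524732986 ≈ 7.8514e-14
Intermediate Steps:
o = -1717
N = 12736524734703 (N = 8 + (-2281819 - 1423368)*(-4083315 + 645830) = 8 - 3705187*(-3437485) = 8 + 12736524734695 = 12736524734703)
1/(N + o) = 1/(12736524734703 - 1717) = 1/12736524732986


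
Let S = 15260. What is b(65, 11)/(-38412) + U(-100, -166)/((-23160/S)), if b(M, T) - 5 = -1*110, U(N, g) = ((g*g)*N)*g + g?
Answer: -744805816468273/2471172 ≈ -3.0140e+8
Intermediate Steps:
U(N, g) = g + N*g³ (U(N, g) = (g²*N)*g + g = (N*g²)*g + g = N*g³ + g = g + N*g³)
b(M, T) = -105 (b(M, T) = 5 - 1*110 = 5 - 110 = -105)
b(65, 11)/(-38412) + U(-100, -166)/((-23160/S)) = -105/(-38412) + (-166 - 100*(-166)³)/((-23160/15260)) = -105*(-1/38412) + (-166 - 100*(-4574296))/((-23160*1/15260)) = 35/12804 + (-166 + 457429600)/(-1158/763) = 35/12804 + 457429434*(-763/1158) = 35/12804 - 58169776357/193 = -744805816468273/2471172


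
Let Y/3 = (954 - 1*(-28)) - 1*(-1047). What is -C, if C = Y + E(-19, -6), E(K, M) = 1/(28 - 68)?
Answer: -243479/40 ≈ -6087.0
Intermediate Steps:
E(K, M) = -1/40 (E(K, M) = 1/(-40) = -1/40)
Y = 6087 (Y = 3*((954 - 1*(-28)) - 1*(-1047)) = 3*((954 + 28) + 1047) = 3*(982 + 1047) = 3*2029 = 6087)
C = 243479/40 (C = 6087 - 1/40 = 243479/40 ≈ 6087.0)
-C = -1*243479/40 = -243479/40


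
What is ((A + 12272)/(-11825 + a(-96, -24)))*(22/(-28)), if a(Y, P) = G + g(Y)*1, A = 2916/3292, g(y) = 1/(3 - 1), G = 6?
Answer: 111106435/136172757 ≈ 0.81592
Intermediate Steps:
g(y) = ½ (g(y) = 1/2 = ½)
A = 729/823 (A = 2916*(1/3292) = 729/823 ≈ 0.88578)
a(Y, P) = 13/2 (a(Y, P) = 6 + (½)*1 = 6 + ½ = 13/2)
((A + 12272)/(-11825 + a(-96, -24)))*(22/(-28)) = ((729/823 + 12272)/(-11825 + 13/2))*(22/(-28)) = (10100585/(823*(-23637/2)))*(22*(-1/28)) = ((10100585/823)*(-2/23637))*(-11/14) = -20201170/19453251*(-11/14) = 111106435/136172757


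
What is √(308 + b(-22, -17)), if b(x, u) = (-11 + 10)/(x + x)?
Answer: √149083/22 ≈ 17.551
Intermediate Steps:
b(x, u) = -1/(2*x)
√(308 + b(-22, -17)) = √(308 - ½/(-22)) = √(308 - ½*(-1/22)) = √(308 + 1/44) = √(13553/44) = √149083/22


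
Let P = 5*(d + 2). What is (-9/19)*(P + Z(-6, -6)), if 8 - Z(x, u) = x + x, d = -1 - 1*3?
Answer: -90/19 ≈ -4.7368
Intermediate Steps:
d = -4 (d = -1 - 3 = -4)
Z(x, u) = 8 - 2*x (Z(x, u) = 8 - (x + x) = 8 - 2*x)
P = -10 (P = 5*(-4 + 2) = 5*(-2) = -10)
(-9/19)*(P + Z(-6, -6)) = (-9/19)*(-10 + (8 - 2*(-6))) = (-9*1/19)*(-10 + (8 + 12)) = -9*(-10 + 20)/19 = -9/19*10 = -90/19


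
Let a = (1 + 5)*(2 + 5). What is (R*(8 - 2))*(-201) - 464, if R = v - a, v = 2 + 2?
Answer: 45364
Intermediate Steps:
a = 42 (a = 6*7 = 42)
v = 4
R = -38 (R = 4 - 1*42 = 4 - 42 = -38)
(R*(8 - 2))*(-201) - 464 = -38*(8 - 2)*(-201) - 464 = -38*6*(-201) - 464 = -228*(-201) - 464 = 45828 - 464 = 45364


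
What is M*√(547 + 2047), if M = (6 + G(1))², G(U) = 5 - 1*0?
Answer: 121*√2594 ≈ 6162.7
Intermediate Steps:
G(U) = 5 (G(U) = 5 + 0 = 5)
M = 121 (M = (6 + 5)² = 11² = 121)
M*√(547 + 2047) = 121*√(547 + 2047) = 121*√2594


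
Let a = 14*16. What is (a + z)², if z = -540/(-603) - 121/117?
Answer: 3079495012801/61449921 ≈ 50114.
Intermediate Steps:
z = -1087/7839 (z = -540*(-1/603) - 121*1/117 = 60/67 - 121/117 = -1087/7839 ≈ -0.13867)
a = 224
(a + z)² = (224 - 1087/7839)² = (1754849/7839)² = 3079495012801/61449921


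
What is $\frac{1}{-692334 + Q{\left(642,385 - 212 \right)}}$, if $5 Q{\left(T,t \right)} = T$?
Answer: $- \frac{5}{3461028} \approx -1.4447 \cdot 10^{-6}$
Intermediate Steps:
$Q{\left(T,t \right)} = \frac{T}{5}$
$\frac{1}{-692334 + Q{\left(642,385 - 212 \right)}} = \frac{1}{-692334 + \frac{1}{5} \cdot 642} = \frac{1}{-692334 + \frac{642}{5}} = \frac{1}{- \frac{3461028}{5}} = - \frac{5}{3461028}$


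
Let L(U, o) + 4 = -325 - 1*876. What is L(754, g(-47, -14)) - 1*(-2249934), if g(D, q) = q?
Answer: 2248729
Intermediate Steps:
L(U, o) = -1205 (L(U, o) = -4 + (-325 - 1*876) = -4 + (-325 - 876) = -4 - 1201 = -1205)
L(754, g(-47, -14)) - 1*(-2249934) = -1205 - 1*(-2249934) = -1205 + 2249934 = 2248729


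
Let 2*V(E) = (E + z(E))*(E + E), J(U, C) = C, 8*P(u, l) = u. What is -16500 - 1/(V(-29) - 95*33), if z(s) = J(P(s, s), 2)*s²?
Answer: -842687999/51072 ≈ -16500.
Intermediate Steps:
P(u, l) = u/8
z(s) = 2*s²
V(E) = E*(E + 2*E²) (V(E) = ((E + 2*E²)*(E + E))/2 = ((E + 2*E²)*(2*E))/2 = (2*E*(E + 2*E²))/2 = E*(E + 2*E²))
-16500 - 1/(V(-29) - 95*33) = -16500 - 1/((-29)²*(1 + 2*(-29)) - 95*33) = -16500 - 1/(841*(1 - 58) - 3135) = -16500 - 1/(841*(-57) - 3135) = -16500 - 1/(-47937 - 3135) = -16500 - 1/(-51072) = -16500 - 1*(-1/51072) = -16500 + 1/51072 = -842687999/51072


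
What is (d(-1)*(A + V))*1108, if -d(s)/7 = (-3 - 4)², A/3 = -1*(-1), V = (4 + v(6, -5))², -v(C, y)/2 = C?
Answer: -25462948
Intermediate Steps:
v(C, y) = -2*C
V = 64 (V = (4 - 2*6)² = (4 - 12)² = (-8)² = 64)
A = 3 (A = 3*(-1*(-1)) = 3*1 = 3)
d(s) = -343 (d(s) = -7*(-3 - 4)² = -7*(-7)² = -7*49 = -343)
(d(-1)*(A + V))*1108 = -343*(3 + 64)*1108 = -343*67*1108 = -22981*1108 = -25462948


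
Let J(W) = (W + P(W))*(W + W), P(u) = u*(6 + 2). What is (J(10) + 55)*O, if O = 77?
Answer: 142835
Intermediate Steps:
P(u) = 8*u (P(u) = u*8 = 8*u)
J(W) = 18*W² (J(W) = (W + 8*W)*(W + W) = (9*W)*(2*W) = 18*W²)
(J(10) + 55)*O = (18*10² + 55)*77 = (18*100 + 55)*77 = (1800 + 55)*77 = 1855*77 = 142835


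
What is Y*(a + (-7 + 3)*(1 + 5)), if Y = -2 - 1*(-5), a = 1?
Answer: -69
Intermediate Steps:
Y = 3 (Y = -2 + 5 = 3)
Y*(a + (-7 + 3)*(1 + 5)) = 3*(1 + (-7 + 3)*(1 + 5)) = 3*(1 - 4*6) = 3*(1 - 24) = 3*(-23) = -69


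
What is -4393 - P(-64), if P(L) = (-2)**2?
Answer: -4397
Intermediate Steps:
P(L) = 4
-4393 - P(-64) = -4393 - 1*4 = -4393 - 4 = -4397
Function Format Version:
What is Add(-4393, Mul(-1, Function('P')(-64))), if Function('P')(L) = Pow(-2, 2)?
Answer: -4397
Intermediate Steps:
Function('P')(L) = 4
Add(-4393, Mul(-1, Function('P')(-64))) = Add(-4393, Mul(-1, 4)) = Add(-4393, -4) = -4397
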